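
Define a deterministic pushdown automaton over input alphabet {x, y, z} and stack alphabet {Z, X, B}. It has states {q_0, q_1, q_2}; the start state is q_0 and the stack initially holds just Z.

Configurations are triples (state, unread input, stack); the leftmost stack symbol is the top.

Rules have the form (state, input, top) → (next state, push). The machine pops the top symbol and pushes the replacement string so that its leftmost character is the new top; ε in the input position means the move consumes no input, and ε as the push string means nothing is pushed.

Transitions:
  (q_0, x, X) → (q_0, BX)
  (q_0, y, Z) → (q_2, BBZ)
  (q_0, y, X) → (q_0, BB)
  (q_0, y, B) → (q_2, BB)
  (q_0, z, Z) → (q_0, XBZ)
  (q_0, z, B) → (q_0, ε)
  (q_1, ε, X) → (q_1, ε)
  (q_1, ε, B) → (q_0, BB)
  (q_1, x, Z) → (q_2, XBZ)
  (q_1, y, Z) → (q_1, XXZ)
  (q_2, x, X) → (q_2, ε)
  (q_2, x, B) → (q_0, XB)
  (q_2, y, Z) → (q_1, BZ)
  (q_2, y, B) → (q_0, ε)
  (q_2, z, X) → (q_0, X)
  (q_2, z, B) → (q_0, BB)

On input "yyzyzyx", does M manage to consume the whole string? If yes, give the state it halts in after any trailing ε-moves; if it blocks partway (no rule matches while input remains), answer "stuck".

q_0

(q_0, yyzyzyx, Z)
  read y, top Z: go to q_2, push BBZ → (q_2, yzyzyx, BBZ)
  read y, top B: go to q_0, push ε → (q_0, zyzyx, BZ)
  read z, top B: go to q_0, push ε → (q_0, yzyx, Z)
  read y, top Z: go to q_2, push BBZ → (q_2, zyx, BBZ)
  read z, top B: go to q_0, push BB → (q_0, yx, BBBZ)
  read y, top B: go to q_2, push BB → (q_2, x, BBBBZ)
  read x, top B: go to q_0, push XB → (q_0, ε, XBBBBZ)
All input consumed; M is in state q_0.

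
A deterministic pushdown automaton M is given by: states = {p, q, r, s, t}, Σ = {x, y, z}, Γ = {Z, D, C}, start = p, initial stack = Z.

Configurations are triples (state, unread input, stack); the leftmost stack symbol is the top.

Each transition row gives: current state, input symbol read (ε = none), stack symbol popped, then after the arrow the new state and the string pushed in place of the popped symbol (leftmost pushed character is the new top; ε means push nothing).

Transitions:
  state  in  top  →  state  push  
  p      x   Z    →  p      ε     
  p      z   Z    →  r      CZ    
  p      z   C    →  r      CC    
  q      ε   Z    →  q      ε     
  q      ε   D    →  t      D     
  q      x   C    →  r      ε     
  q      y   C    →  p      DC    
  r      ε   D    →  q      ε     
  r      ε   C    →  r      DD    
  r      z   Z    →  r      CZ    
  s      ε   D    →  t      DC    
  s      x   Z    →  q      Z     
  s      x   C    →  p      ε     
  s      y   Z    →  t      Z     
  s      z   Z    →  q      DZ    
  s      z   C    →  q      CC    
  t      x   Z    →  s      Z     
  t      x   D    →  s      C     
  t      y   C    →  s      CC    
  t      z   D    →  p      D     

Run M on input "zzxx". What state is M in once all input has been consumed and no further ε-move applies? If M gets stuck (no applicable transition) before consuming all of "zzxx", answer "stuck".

(p, zzxx, Z)
  read z, top Z: go to r, push CZ → (r, zxx, CZ)
  ε-move, top C: go to r, push DD → (r, zxx, DDZ)
  ε-move, top D: go to q, push ε → (q, zxx, DZ)
  ε-move, top D: go to t, push D → (t, zxx, DZ)
  read z, top D: go to p, push D → (p, xx, DZ)
No transition for (p, x, top D); M blocks with input xx remaining.

stuck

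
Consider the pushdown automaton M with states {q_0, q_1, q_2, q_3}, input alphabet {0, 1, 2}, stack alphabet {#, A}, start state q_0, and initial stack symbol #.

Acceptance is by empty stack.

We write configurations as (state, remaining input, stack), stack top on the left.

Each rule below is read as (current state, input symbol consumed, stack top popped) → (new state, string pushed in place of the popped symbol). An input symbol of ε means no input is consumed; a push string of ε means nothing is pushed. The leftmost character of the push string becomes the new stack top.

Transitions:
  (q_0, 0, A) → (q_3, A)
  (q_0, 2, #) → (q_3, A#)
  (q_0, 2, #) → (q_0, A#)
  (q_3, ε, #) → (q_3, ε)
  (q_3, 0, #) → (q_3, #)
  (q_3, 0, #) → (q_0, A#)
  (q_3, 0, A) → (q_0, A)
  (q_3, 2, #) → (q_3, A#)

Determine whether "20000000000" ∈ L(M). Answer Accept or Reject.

Reject

No computation consumes all input and empties the stack.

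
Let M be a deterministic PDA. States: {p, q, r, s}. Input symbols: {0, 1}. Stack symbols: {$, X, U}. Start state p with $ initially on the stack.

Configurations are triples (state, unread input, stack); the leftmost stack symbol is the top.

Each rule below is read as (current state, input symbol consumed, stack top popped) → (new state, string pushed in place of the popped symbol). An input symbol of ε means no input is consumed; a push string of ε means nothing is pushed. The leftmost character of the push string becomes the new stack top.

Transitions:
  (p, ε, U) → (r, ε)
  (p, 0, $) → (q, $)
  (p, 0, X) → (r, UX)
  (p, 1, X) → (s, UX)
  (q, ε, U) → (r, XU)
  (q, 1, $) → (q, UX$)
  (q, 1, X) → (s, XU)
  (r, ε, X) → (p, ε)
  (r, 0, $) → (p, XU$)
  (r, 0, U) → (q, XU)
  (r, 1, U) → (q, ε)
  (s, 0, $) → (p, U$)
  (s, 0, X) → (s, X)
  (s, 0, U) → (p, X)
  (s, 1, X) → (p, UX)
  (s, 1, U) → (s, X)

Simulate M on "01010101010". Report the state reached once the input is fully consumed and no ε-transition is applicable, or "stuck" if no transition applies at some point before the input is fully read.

q

(p, 01010101010, $)
  read 0, top $: go to q, push $ → (q, 1010101010, $)
  read 1, top $: go to q, push UX$ → (q, 010101010, UX$)
  ε-move, top U: go to r, push XU → (r, 010101010, XUX$)
  ε-move, top X: go to p, push ε → (p, 010101010, UX$)
  ε-move, top U: go to r, push ε → (r, 010101010, X$)
  ε-move, top X: go to p, push ε → (p, 010101010, $)
  read 0, top $: go to q, push $ → (q, 10101010, $)
  read 1, top $: go to q, push UX$ → (q, 0101010, UX$)
  ε-move, top U: go to r, push XU → (r, 0101010, XUX$)
  ε-move, top X: go to p, push ε → (p, 0101010, UX$)
  ε-move, top U: go to r, push ε → (r, 0101010, X$)
  ε-move, top X: go to p, push ε → (p, 0101010, $)
  read 0, top $: go to q, push $ → (q, 101010, $)
  read 1, top $: go to q, push UX$ → (q, 01010, UX$)
  ε-move, top U: go to r, push XU → (r, 01010, XUX$)
  ε-move, top X: go to p, push ε → (p, 01010, UX$)
  ε-move, top U: go to r, push ε → (r, 01010, X$)
  ε-move, top X: go to p, push ε → (p, 01010, $)
  read 0, top $: go to q, push $ → (q, 1010, $)
  read 1, top $: go to q, push UX$ → (q, 010, UX$)
  ε-move, top U: go to r, push XU → (r, 010, XUX$)
  ε-move, top X: go to p, push ε → (p, 010, UX$)
  ε-move, top U: go to r, push ε → (r, 010, X$)
  ε-move, top X: go to p, push ε → (p, 010, $)
  read 0, top $: go to q, push $ → (q, 10, $)
  read 1, top $: go to q, push UX$ → (q, 0, UX$)
  ε-move, top U: go to r, push XU → (r, 0, XUX$)
  ε-move, top X: go to p, push ε → (p, 0, UX$)
  ε-move, top U: go to r, push ε → (r, 0, X$)
  ε-move, top X: go to p, push ε → (p, 0, $)
  read 0, top $: go to q, push $ → (q, ε, $)
All input consumed; M is in state q.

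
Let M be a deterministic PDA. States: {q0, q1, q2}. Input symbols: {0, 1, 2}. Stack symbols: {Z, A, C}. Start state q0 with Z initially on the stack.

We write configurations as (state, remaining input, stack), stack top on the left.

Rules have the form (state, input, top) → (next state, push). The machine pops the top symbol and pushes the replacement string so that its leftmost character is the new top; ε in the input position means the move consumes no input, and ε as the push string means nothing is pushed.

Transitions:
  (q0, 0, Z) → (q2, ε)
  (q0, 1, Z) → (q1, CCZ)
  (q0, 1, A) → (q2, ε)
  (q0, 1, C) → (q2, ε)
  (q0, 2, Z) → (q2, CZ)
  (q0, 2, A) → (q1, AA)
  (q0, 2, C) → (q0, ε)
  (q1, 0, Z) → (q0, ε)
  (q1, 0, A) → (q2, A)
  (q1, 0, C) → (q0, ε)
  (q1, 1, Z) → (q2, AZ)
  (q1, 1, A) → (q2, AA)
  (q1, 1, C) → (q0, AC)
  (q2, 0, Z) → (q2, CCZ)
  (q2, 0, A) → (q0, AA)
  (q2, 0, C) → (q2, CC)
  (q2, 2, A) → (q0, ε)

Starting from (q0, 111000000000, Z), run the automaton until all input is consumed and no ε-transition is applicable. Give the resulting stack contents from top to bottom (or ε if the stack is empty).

CCCCCCCCCCCZ

(q0, 111000000000, Z)
  read 1, top Z: go to q1, push CCZ → (q1, 11000000000, CCZ)
  read 1, top C: go to q0, push AC → (q0, 1000000000, ACCZ)
  read 1, top A: go to q2, push ε → (q2, 000000000, CCZ)
  read 0, top C: go to q2, push CC → (q2, 00000000, CCCZ)
  read 0, top C: go to q2, push CC → (q2, 0000000, CCCCZ)
  read 0, top C: go to q2, push CC → (q2, 000000, CCCCCZ)
  read 0, top C: go to q2, push CC → (q2, 00000, CCCCCCZ)
  read 0, top C: go to q2, push CC → (q2, 0000, CCCCCCCZ)
  read 0, top C: go to q2, push CC → (q2, 000, CCCCCCCCZ)
  read 0, top C: go to q2, push CC → (q2, 00, CCCCCCCCCZ)
  read 0, top C: go to q2, push CC → (q2, 0, CCCCCCCCCCZ)
  read 0, top C: go to q2, push CC → (q2, ε, CCCCCCCCCCCZ)
All input consumed in state q2 with stack CCCCCCCCCCCZ.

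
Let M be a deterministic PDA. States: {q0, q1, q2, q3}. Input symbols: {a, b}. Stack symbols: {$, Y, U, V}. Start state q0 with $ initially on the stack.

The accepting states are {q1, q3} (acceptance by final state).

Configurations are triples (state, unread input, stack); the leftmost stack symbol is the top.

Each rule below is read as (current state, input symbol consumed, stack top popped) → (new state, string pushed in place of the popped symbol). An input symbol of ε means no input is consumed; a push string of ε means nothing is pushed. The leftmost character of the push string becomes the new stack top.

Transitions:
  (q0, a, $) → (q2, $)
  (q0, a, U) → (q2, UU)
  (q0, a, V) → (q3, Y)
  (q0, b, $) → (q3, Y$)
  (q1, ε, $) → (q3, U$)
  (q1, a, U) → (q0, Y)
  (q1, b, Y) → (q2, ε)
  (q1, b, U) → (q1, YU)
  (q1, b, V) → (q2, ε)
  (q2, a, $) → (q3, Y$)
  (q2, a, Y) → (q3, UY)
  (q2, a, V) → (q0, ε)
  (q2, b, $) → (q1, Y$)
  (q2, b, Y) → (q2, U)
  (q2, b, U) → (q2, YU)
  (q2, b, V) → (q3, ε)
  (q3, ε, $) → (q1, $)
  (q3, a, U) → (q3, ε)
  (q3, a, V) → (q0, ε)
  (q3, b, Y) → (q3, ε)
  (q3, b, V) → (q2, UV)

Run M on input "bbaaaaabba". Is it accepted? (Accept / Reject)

Reject

(q0, bbaaaaabba, $)
  read b, top $: go to q3, push Y$ → (q3, baaaaabba, Y$)
  read b, top Y: go to q3, push ε → (q3, aaaaabba, $)
  ε-move, top $: go to q1, push $ → (q1, aaaaabba, $)
  ε-move, top $: go to q3, push U$ → (q3, aaaaabba, U$)
  read a, top U: go to q3, push ε → (q3, aaaabba, $)
  ε-move, top $: go to q1, push $ → (q1, aaaabba, $)
  ε-move, top $: go to q3, push U$ → (q3, aaaabba, U$)
  read a, top U: go to q3, push ε → (q3, aaabba, $)
  ε-move, top $: go to q1, push $ → (q1, aaabba, $)
  ε-move, top $: go to q3, push U$ → (q3, aaabba, U$)
  read a, top U: go to q3, push ε → (q3, aabba, $)
  ε-move, top $: go to q1, push $ → (q1, aabba, $)
  ε-move, top $: go to q3, push U$ → (q3, aabba, U$)
  read a, top U: go to q3, push ε → (q3, abba, $)
  ε-move, top $: go to q1, push $ → (q1, abba, $)
  ε-move, top $: go to q3, push U$ → (q3, abba, U$)
  read a, top U: go to q3, push ε → (q3, bba, $)
  ε-move, top $: go to q1, push $ → (q1, bba, $)
  ε-move, top $: go to q3, push U$ → (q3, bba, U$)
No transition applies at (q3, bba, U$); input not fully consumed.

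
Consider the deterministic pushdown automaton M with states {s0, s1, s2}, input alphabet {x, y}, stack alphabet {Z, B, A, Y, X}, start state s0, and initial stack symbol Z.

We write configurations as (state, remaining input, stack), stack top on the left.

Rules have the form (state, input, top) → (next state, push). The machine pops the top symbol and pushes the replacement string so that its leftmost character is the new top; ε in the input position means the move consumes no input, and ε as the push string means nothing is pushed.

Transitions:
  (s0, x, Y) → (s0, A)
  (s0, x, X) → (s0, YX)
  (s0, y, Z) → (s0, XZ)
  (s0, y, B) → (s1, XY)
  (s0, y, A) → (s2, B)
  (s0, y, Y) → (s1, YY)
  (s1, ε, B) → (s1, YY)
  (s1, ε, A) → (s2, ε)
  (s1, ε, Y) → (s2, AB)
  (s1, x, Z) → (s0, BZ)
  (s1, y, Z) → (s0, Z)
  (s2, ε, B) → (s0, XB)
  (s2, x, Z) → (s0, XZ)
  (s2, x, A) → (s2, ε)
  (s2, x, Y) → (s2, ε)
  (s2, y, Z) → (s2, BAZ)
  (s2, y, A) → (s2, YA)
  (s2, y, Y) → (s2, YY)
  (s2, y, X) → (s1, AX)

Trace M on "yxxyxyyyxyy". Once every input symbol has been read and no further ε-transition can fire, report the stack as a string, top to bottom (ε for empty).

YYYABYXBXZ

(s0, yxxyxyyyxyy, Z)
  read y, top Z: go to s0, push XZ → (s0, xxyxyyyxyy, XZ)
  read x, top X: go to s0, push YX → (s0, xyxyyyxyy, YXZ)
  read x, top Y: go to s0, push A → (s0, yxyyyxyy, AXZ)
  read y, top A: go to s2, push B → (s2, xyyyxyy, BXZ)
  ε-move, top B: go to s0, push XB → (s0, xyyyxyy, XBXZ)
  read x, top X: go to s0, push YX → (s0, yyyxyy, YXBXZ)
  read y, top Y: go to s1, push YY → (s1, yyxyy, YYXBXZ)
  ε-move, top Y: go to s2, push AB → (s2, yyxyy, ABYXBXZ)
  read y, top A: go to s2, push YA → (s2, yxyy, YABYXBXZ)
  read y, top Y: go to s2, push YY → (s2, xyy, YYABYXBXZ)
  read x, top Y: go to s2, push ε → (s2, yy, YABYXBXZ)
  read y, top Y: go to s2, push YY → (s2, y, YYABYXBXZ)
  read y, top Y: go to s2, push YY → (s2, ε, YYYABYXBXZ)
All input consumed in state s2 with stack YYYABYXBXZ.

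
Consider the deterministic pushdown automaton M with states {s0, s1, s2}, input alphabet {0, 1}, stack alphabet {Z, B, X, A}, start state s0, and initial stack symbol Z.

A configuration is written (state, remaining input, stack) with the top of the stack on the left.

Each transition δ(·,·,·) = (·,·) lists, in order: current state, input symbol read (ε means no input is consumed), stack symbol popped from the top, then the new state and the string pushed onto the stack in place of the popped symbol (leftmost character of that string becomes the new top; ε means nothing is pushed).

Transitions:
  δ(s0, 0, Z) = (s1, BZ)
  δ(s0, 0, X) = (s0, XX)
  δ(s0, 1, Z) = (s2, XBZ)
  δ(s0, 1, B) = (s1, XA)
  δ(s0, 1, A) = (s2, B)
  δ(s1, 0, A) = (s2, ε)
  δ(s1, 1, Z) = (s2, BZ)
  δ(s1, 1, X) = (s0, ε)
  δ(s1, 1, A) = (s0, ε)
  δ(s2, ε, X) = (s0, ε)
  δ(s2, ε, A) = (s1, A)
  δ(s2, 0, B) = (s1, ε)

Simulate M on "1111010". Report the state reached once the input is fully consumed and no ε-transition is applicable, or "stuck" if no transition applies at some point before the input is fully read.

s1

(s0, 1111010, Z)
  read 1, top Z: go to s2, push XBZ → (s2, 111010, XBZ)
  ε-move, top X: go to s0, push ε → (s0, 111010, BZ)
  read 1, top B: go to s1, push XA → (s1, 11010, XAZ)
  read 1, top X: go to s0, push ε → (s0, 1010, AZ)
  read 1, top A: go to s2, push B → (s2, 010, BZ)
  read 0, top B: go to s1, push ε → (s1, 10, Z)
  read 1, top Z: go to s2, push BZ → (s2, 0, BZ)
  read 0, top B: go to s1, push ε → (s1, ε, Z)
All input consumed; M is in state s1.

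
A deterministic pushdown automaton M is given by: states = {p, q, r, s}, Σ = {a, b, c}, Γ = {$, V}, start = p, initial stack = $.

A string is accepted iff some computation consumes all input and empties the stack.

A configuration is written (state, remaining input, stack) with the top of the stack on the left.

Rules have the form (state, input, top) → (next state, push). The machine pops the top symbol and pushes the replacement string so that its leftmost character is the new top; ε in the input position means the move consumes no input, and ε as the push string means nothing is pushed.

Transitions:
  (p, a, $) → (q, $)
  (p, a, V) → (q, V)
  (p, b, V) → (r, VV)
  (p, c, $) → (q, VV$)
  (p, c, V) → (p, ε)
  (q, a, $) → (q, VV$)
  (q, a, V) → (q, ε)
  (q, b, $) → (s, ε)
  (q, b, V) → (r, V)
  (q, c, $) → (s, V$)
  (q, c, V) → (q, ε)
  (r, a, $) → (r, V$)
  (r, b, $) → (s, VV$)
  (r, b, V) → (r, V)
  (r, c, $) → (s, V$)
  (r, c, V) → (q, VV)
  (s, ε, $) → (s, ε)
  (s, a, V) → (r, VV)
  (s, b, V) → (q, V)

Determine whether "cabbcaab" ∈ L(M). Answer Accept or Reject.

Accept

(p, cabbcaab, $)
  read c, top $: go to q, push VV$ → (q, abbcaab, VV$)
  read a, top V: go to q, push ε → (q, bbcaab, V$)
  read b, top V: go to r, push V → (r, bcaab, V$)
  read b, top V: go to r, push V → (r, caab, V$)
  read c, top V: go to q, push VV → (q, aab, VV$)
  read a, top V: go to q, push ε → (q, ab, V$)
  read a, top V: go to q, push ε → (q, b, $)
  read b, top $: go to s, push ε → (s, ε, ε)
All input consumed and the stack is empty.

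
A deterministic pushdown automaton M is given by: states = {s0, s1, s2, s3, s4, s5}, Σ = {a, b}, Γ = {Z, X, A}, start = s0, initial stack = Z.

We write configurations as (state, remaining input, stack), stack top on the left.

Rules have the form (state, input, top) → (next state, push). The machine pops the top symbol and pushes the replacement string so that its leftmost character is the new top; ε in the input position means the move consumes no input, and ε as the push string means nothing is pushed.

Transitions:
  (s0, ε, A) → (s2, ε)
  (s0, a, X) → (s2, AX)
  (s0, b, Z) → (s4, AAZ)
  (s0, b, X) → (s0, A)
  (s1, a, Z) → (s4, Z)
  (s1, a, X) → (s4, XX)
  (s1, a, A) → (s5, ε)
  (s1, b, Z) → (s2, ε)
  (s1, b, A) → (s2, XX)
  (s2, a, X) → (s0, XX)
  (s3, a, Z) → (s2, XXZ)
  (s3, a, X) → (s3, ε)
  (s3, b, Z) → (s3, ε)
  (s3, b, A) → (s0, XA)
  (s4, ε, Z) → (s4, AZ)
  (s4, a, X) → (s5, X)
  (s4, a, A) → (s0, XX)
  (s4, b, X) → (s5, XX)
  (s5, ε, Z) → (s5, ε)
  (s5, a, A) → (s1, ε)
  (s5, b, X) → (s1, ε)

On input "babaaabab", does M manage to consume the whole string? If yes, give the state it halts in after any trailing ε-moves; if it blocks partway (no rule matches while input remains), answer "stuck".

(s0, babaaabab, Z) ⊢ (s4, abaaabab, AAZ) ⊢ (s0, baaabab, XXAZ) ⊢ (s0, aaabab, AXAZ) ⊢ (s2, aaabab, XAZ) ⊢ (s0, aabab, XXAZ) ⊢ (s2, abab, AXXAZ)
No transition for (s2, a, top A); M blocks with input abab remaining.

stuck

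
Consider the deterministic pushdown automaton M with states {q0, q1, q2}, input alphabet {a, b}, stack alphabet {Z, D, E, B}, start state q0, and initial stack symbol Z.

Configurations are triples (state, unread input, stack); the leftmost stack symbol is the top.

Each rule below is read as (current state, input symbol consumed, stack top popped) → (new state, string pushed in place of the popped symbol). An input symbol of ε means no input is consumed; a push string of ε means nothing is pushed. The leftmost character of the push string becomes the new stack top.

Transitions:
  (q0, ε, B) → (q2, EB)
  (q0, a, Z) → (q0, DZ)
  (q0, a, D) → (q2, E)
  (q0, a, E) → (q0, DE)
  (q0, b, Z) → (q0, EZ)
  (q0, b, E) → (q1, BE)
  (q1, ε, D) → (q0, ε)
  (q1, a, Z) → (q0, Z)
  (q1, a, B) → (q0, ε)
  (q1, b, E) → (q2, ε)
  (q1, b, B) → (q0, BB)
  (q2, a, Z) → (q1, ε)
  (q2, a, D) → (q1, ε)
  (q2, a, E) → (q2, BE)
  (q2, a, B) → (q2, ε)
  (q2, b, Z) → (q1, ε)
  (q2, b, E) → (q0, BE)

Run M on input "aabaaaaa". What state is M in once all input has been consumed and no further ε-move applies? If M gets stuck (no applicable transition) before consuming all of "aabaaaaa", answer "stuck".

(q0, aabaaaaa, Z)
  read a, top Z: go to q0, push DZ → (q0, abaaaaa, DZ)
  read a, top D: go to q2, push E → (q2, baaaaa, EZ)
  read b, top E: go to q0, push BE → (q0, aaaaa, BEZ)
  ε-move, top B: go to q2, push EB → (q2, aaaaa, EBEZ)
  read a, top E: go to q2, push BE → (q2, aaaa, BEBEZ)
  read a, top B: go to q2, push ε → (q2, aaa, EBEZ)
  read a, top E: go to q2, push BE → (q2, aa, BEBEZ)
  read a, top B: go to q2, push ε → (q2, a, EBEZ)
  read a, top E: go to q2, push BE → (q2, ε, BEBEZ)
All input consumed; M is in state q2.

q2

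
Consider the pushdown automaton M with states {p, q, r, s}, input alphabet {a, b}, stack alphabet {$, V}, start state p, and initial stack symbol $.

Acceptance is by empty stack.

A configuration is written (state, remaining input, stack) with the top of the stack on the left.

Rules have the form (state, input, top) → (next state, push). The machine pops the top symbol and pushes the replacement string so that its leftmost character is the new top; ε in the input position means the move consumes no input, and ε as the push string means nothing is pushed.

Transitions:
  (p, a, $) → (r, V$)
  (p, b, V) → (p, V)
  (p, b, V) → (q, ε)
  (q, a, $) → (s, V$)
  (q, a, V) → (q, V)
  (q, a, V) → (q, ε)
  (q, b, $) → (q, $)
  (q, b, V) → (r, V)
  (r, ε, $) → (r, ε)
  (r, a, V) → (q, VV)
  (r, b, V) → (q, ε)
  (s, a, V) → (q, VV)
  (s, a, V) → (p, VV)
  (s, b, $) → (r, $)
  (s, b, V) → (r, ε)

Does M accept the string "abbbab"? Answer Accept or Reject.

Accept

One accepting computation: (p, abbbab, $) ⊢ (r, bbbab, V$) ⊢ (q, bbab, $) ⊢ (q, bab, $) ⊢ (q, ab, $) ⊢ (s, b, V$) ⊢ (r, ε, $) ⊢ (r, ε, ε)
All input consumed and the stack is empty.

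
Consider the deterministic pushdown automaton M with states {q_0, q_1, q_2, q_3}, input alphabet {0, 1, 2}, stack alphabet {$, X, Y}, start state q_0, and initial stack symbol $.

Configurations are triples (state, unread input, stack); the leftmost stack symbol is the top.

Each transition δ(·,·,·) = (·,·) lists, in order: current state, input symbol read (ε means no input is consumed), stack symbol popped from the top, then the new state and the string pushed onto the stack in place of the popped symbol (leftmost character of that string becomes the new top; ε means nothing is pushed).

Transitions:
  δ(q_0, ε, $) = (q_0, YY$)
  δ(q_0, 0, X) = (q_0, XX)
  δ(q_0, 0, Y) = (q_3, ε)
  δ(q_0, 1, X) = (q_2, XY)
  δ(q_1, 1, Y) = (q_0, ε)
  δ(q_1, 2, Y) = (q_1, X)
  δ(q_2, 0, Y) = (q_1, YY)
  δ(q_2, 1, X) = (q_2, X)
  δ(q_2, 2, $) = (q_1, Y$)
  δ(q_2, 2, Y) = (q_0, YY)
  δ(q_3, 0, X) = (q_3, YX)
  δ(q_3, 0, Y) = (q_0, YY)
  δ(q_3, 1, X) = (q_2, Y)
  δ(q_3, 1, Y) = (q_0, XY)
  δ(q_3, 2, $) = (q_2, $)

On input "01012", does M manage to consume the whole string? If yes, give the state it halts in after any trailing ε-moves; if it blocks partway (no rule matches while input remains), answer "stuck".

(q_0, 01012, $)
  ε-move, top $: go to q_0, push YY$ → (q_0, 01012, YY$)
  read 0, top Y: go to q_3, push ε → (q_3, 1012, Y$)
  read 1, top Y: go to q_0, push XY → (q_0, 012, XY$)
  read 0, top X: go to q_0, push XX → (q_0, 12, XXY$)
  read 1, top X: go to q_2, push XY → (q_2, 2, XYXY$)
No transition for (q_2, 2, top X); M blocks with input 2 remaining.

stuck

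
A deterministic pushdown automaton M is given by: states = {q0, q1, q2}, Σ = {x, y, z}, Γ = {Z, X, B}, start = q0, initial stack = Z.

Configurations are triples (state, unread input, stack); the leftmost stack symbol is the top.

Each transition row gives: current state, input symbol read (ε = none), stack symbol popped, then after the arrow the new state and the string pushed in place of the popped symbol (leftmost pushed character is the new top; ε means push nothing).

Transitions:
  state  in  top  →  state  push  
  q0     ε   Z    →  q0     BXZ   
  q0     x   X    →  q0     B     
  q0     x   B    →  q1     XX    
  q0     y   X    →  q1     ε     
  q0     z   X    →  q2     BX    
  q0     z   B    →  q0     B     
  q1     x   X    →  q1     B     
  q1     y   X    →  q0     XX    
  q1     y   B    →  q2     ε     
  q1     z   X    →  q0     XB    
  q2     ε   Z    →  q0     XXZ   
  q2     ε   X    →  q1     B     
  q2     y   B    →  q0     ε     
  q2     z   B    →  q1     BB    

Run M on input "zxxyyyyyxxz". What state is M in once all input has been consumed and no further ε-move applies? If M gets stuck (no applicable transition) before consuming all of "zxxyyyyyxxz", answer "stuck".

(q0, zxxyyyyyxxz, Z)
  ε-move, top Z: go to q0, push BXZ → (q0, zxxyyyyyxxz, BXZ)
  read z, top B: go to q0, push B → (q0, xxyyyyyxxz, BXZ)
  read x, top B: go to q1, push XX → (q1, xyyyyyxxz, XXXZ)
  read x, top X: go to q1, push B → (q1, yyyyyxxz, BXXZ)
  read y, top B: go to q2, push ε → (q2, yyyyxxz, XXZ)
  ε-move, top X: go to q1, push B → (q1, yyyyxxz, BXZ)
  read y, top B: go to q2, push ε → (q2, yyyxxz, XZ)
  ε-move, top X: go to q1, push B → (q1, yyyxxz, BZ)
  read y, top B: go to q2, push ε → (q2, yyxxz, Z)
  ε-move, top Z: go to q0, push XXZ → (q0, yyxxz, XXZ)
  read y, top X: go to q1, push ε → (q1, yxxz, XZ)
  read y, top X: go to q0, push XX → (q0, xxz, XXZ)
  read x, top X: go to q0, push B → (q0, xz, BXZ)
  read x, top B: go to q1, push XX → (q1, z, XXXZ)
  read z, top X: go to q0, push XB → (q0, ε, XBXXZ)
All input consumed; M is in state q0.

q0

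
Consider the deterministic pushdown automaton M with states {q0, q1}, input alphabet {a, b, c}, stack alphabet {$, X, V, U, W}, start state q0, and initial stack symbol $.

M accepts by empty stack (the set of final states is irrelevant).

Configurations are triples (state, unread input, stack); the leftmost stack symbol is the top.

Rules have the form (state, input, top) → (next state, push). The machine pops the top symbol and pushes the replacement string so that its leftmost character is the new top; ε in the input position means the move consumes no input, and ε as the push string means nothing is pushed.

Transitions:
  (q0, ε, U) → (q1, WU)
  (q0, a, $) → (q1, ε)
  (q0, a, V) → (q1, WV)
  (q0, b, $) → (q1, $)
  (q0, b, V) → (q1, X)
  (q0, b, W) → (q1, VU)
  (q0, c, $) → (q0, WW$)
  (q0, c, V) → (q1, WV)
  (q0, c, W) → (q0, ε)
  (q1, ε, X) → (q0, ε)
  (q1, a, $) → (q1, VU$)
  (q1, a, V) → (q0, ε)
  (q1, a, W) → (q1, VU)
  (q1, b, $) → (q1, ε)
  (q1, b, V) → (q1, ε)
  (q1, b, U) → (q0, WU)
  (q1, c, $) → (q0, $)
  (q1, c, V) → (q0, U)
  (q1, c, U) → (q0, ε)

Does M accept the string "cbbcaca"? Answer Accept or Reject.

Reject

(q0, cbbcaca, $) ⊢ (q0, bbcaca, WW$) ⊢ (q1, bcaca, VUW$) ⊢ (q1, caca, UW$) ⊢ (q0, aca, W$)
No transition applies at (q0, aca, W$); input not fully consumed.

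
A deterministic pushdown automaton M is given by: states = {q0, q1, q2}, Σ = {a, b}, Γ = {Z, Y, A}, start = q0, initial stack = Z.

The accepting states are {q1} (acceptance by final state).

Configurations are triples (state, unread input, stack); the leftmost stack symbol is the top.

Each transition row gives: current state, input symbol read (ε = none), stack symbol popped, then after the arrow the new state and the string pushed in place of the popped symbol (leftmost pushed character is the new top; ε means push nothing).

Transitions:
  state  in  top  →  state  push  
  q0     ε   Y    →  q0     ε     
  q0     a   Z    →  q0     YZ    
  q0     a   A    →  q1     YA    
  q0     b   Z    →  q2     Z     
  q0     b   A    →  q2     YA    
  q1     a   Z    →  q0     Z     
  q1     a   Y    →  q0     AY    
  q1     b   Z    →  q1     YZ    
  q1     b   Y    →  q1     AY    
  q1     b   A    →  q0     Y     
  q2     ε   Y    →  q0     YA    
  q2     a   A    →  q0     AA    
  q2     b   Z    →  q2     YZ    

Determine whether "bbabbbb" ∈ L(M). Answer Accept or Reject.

(q0, bbabbbb, Z)
  read b, top Z: go to q2, push Z → (q2, babbbb, Z)
  read b, top Z: go to q2, push YZ → (q2, abbbb, YZ)
  ε-move, top Y: go to q0, push YA → (q0, abbbb, YAZ)
  ε-move, top Y: go to q0, push ε → (q0, abbbb, AZ)
  read a, top A: go to q1, push YA → (q1, bbbb, YAZ)
  read b, top Y: go to q1, push AY → (q1, bbb, AYAZ)
  read b, top A: go to q0, push Y → (q0, bb, YYAZ)
  ε-move, top Y: go to q0, push ε → (q0, bb, YAZ)
  ε-move, top Y: go to q0, push ε → (q0, bb, AZ)
  read b, top A: go to q2, push YA → (q2, b, YAZ)
  ε-move, top Y: go to q0, push YA → (q0, b, YAAZ)
  ε-move, top Y: go to q0, push ε → (q0, b, AAZ)
  read b, top A: go to q2, push YA → (q2, ε, YAAZ)
  ε-move, top Y: go to q0, push YA → (q0, ε, YAAAZ)
  ε-move, top Y: go to q0, push ε → (q0, ε, AAAZ)
All input consumed; state q0 ∉ F and no further ε-move applies.

Reject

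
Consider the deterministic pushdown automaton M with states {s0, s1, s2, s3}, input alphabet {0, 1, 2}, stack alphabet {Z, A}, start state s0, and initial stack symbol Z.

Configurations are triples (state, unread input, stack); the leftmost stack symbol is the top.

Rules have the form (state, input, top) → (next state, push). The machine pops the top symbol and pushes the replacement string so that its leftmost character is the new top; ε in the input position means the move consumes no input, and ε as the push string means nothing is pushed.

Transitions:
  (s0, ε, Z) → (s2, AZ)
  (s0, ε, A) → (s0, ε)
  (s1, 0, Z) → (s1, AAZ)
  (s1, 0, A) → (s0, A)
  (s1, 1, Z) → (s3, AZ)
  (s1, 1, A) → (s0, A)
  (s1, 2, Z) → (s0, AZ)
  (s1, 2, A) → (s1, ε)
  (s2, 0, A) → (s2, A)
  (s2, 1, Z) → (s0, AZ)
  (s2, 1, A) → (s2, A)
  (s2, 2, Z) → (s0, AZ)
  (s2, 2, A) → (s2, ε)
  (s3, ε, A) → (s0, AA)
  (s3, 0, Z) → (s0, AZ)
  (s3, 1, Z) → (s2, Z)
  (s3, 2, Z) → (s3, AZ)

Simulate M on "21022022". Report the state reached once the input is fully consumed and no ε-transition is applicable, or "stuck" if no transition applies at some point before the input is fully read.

(s0, 21022022, Z)
  ε-move, top Z: go to s2, push AZ → (s2, 21022022, AZ)
  read 2, top A: go to s2, push ε → (s2, 1022022, Z)
  read 1, top Z: go to s0, push AZ → (s0, 022022, AZ)
  ε-move, top A: go to s0, push ε → (s0, 022022, Z)
  ε-move, top Z: go to s2, push AZ → (s2, 022022, AZ)
  read 0, top A: go to s2, push A → (s2, 22022, AZ)
  read 2, top A: go to s2, push ε → (s2, 2022, Z)
  read 2, top Z: go to s0, push AZ → (s0, 022, AZ)
  ε-move, top A: go to s0, push ε → (s0, 022, Z)
  ε-move, top Z: go to s2, push AZ → (s2, 022, AZ)
  read 0, top A: go to s2, push A → (s2, 22, AZ)
  read 2, top A: go to s2, push ε → (s2, 2, Z)
  read 2, top Z: go to s0, push AZ → (s0, ε, AZ)
  ε-move, top A: go to s0, push ε → (s0, ε, Z)
  ε-move, top Z: go to s2, push AZ → (s2, ε, AZ)
All input consumed; M is in state s2.

s2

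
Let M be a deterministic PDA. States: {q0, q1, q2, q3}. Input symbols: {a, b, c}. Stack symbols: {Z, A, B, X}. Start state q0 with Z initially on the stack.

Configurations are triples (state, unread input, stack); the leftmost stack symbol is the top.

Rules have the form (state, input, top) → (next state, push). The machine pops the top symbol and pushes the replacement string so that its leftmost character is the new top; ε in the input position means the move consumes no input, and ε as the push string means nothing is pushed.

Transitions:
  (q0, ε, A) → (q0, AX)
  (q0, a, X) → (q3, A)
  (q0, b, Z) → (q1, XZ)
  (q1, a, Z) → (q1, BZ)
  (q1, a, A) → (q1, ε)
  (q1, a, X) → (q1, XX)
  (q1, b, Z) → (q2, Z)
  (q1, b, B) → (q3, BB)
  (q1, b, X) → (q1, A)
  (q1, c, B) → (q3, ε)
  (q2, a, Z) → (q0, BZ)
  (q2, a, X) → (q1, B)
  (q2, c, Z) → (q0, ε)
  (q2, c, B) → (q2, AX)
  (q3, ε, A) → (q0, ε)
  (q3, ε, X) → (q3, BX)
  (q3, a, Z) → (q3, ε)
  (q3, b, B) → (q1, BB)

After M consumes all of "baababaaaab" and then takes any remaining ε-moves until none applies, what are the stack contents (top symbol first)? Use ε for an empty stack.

AXXXZ

(q0, baababaaaab, Z)
  read b, top Z: go to q1, push XZ → (q1, aababaaaab, XZ)
  read a, top X: go to q1, push XX → (q1, ababaaaab, XXZ)
  read a, top X: go to q1, push XX → (q1, babaaaab, XXXZ)
  read b, top X: go to q1, push A → (q1, abaaaab, AXXZ)
  read a, top A: go to q1, push ε → (q1, baaaab, XXZ)
  read b, top X: go to q1, push A → (q1, aaaab, AXZ)
  read a, top A: go to q1, push ε → (q1, aaab, XZ)
  read a, top X: go to q1, push XX → (q1, aab, XXZ)
  read a, top X: go to q1, push XX → (q1, ab, XXXZ)
  read a, top X: go to q1, push XX → (q1, b, XXXXZ)
  read b, top X: go to q1, push A → (q1, ε, AXXXZ)
All input consumed in state q1 with stack AXXXZ.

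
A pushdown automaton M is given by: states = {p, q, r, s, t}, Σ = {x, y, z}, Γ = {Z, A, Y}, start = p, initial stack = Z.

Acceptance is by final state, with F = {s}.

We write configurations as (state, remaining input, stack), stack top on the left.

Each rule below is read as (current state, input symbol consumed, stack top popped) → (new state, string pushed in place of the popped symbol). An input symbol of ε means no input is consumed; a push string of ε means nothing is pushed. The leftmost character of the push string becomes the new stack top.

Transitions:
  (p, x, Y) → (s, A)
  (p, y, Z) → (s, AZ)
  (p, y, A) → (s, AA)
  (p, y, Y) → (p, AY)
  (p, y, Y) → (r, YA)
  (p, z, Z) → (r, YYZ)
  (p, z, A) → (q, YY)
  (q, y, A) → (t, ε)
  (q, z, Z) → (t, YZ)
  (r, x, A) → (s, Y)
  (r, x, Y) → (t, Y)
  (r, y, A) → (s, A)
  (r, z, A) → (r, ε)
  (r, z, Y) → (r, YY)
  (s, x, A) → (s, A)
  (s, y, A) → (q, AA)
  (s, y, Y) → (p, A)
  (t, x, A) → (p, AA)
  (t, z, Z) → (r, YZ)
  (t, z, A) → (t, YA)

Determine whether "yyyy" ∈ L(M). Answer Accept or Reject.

Reject

No computation consumes all input and reaches a final state.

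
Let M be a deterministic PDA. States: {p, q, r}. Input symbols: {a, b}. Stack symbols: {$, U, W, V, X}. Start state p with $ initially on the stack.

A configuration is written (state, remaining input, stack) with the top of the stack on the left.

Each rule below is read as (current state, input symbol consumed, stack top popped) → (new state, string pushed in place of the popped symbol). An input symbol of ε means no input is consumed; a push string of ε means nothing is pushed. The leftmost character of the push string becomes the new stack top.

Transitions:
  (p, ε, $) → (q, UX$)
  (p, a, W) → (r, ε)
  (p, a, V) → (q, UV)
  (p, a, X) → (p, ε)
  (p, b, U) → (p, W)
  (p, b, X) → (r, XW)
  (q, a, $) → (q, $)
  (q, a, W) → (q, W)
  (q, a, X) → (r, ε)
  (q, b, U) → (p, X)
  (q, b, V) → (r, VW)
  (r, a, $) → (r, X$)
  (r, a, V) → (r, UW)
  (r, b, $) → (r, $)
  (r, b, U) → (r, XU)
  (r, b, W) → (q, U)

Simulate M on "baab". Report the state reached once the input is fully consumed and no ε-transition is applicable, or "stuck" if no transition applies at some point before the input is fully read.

(p, baab, $) ⊢ (q, baab, UX$) ⊢ (p, aab, XX$) ⊢ (p, ab, X$) ⊢ (p, b, $) ⊢ (q, b, UX$) ⊢ (p, ε, XX$)
All input consumed; M is in state p.

p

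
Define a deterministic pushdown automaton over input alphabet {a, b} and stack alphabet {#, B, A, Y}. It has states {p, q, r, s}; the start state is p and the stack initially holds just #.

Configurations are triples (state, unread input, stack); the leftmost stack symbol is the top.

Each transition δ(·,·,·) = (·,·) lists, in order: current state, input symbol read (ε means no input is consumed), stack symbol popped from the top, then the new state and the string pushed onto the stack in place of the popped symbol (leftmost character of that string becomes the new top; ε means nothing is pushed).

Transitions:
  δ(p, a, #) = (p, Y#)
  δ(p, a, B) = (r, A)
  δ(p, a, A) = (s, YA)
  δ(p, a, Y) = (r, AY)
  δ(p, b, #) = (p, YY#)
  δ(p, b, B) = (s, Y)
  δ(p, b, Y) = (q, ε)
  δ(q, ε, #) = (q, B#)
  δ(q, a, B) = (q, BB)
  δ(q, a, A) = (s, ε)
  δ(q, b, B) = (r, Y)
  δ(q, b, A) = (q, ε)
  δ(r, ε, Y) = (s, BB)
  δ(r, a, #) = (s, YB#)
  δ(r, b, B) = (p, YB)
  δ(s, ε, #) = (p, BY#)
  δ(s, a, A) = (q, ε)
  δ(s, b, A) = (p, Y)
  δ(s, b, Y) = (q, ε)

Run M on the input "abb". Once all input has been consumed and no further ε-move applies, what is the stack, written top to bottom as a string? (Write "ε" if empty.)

BB#

(p, abb, #)
  read a, top #: go to p, push Y# → (p, bb, Y#)
  read b, top Y: go to q, push ε → (q, b, #)
  ε-move, top #: go to q, push B# → (q, b, B#)
  read b, top B: go to r, push Y → (r, ε, Y#)
  ε-move, top Y: go to s, push BB → (s, ε, BB#)
All input consumed in state s with stack BB#.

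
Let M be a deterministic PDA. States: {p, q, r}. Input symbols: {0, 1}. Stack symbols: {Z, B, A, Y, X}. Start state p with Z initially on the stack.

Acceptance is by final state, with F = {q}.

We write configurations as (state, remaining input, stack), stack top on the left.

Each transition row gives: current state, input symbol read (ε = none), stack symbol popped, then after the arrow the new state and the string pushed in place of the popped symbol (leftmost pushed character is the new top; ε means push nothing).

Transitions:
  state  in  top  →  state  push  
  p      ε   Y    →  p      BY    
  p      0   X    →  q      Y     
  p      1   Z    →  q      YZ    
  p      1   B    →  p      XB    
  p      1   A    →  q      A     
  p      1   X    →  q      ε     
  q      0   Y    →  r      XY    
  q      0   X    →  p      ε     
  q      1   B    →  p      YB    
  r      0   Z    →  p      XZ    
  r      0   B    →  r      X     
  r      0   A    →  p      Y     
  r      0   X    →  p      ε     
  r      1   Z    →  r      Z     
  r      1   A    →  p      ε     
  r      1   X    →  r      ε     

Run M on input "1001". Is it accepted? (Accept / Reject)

(p, 1001, Z)
  read 1, top Z: go to q, push YZ → (q, 001, YZ)
  read 0, top Y: go to r, push XY → (r, 01, XYZ)
  read 0, top X: go to p, push ε → (p, 1, YZ)
  ε-move, top Y: go to p, push BY → (p, 1, BYZ)
  read 1, top B: go to p, push XB → (p, ε, XBYZ)
All input consumed; state p ∉ F and no further ε-move applies.

Reject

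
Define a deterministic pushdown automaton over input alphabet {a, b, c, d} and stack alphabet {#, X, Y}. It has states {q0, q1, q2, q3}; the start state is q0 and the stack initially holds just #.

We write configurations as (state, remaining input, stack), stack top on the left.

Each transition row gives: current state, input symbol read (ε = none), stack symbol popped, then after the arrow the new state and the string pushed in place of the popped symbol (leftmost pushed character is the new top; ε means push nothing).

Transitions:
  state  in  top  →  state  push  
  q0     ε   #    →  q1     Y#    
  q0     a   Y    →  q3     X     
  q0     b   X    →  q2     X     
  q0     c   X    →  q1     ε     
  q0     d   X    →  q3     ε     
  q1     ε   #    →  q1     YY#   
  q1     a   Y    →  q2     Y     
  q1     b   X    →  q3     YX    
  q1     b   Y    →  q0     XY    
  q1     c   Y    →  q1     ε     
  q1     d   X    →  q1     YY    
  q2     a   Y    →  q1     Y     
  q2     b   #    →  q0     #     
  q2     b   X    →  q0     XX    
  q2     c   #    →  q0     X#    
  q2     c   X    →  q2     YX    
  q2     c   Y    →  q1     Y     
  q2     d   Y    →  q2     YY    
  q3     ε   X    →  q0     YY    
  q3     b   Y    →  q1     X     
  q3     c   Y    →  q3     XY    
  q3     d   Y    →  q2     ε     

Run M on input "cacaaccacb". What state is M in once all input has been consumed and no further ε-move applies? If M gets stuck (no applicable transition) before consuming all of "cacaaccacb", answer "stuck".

q0

(q0, cacaaccacb, #)
  ε-move, top #: go to q1, push Y# → (q1, cacaaccacb, Y#)
  read c, top Y: go to q1, push ε → (q1, acaaccacb, #)
  ε-move, top #: go to q1, push YY# → (q1, acaaccacb, YY#)
  read a, top Y: go to q2, push Y → (q2, caaccacb, YY#)
  read c, top Y: go to q1, push Y → (q1, aaccacb, YY#)
  read a, top Y: go to q2, push Y → (q2, accacb, YY#)
  read a, top Y: go to q1, push Y → (q1, ccacb, YY#)
  read c, top Y: go to q1, push ε → (q1, cacb, Y#)
  read c, top Y: go to q1, push ε → (q1, acb, #)
  ε-move, top #: go to q1, push YY# → (q1, acb, YY#)
  read a, top Y: go to q2, push Y → (q2, cb, YY#)
  read c, top Y: go to q1, push Y → (q1, b, YY#)
  read b, top Y: go to q0, push XY → (q0, ε, XYY#)
All input consumed; M is in state q0.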